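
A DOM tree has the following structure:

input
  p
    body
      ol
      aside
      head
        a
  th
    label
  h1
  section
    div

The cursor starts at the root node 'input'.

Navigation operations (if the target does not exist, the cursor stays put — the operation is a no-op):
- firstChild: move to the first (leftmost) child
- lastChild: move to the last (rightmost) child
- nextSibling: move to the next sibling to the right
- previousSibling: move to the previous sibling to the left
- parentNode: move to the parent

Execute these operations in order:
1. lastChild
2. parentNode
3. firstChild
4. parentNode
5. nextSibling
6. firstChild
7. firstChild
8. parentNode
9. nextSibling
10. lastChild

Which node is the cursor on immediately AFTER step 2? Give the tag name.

Answer: input

Derivation:
After 1 (lastChild): section
After 2 (parentNode): input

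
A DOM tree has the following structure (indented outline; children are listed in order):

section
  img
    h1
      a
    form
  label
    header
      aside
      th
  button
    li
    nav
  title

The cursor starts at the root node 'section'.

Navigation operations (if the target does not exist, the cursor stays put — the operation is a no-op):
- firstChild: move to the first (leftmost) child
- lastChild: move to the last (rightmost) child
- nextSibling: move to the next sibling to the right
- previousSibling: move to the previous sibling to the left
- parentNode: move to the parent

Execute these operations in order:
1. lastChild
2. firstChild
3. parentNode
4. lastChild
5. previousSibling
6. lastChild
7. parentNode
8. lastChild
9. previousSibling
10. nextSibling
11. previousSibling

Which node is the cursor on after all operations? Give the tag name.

Answer: li

Derivation:
After 1 (lastChild): title
After 2 (firstChild): title (no-op, stayed)
After 3 (parentNode): section
After 4 (lastChild): title
After 5 (previousSibling): button
After 6 (lastChild): nav
After 7 (parentNode): button
After 8 (lastChild): nav
After 9 (previousSibling): li
After 10 (nextSibling): nav
After 11 (previousSibling): li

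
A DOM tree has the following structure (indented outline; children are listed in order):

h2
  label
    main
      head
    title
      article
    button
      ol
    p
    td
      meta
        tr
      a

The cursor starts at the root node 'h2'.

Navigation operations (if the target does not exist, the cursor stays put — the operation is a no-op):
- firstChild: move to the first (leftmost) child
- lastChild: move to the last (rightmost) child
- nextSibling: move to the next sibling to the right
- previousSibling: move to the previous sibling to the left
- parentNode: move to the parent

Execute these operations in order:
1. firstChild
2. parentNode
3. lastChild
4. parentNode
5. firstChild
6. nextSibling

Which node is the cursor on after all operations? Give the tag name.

Answer: label

Derivation:
After 1 (firstChild): label
After 2 (parentNode): h2
After 3 (lastChild): label
After 4 (parentNode): h2
After 5 (firstChild): label
After 6 (nextSibling): label (no-op, stayed)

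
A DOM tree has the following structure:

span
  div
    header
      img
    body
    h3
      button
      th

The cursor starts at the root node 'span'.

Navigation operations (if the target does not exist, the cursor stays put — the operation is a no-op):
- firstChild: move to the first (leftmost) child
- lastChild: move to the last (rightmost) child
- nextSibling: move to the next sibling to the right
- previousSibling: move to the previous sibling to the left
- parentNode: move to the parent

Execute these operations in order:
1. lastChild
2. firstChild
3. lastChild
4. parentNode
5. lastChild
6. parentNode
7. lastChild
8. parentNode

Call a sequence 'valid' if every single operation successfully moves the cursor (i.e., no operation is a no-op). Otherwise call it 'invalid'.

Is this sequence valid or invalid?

Answer: valid

Derivation:
After 1 (lastChild): div
After 2 (firstChild): header
After 3 (lastChild): img
After 4 (parentNode): header
After 5 (lastChild): img
After 6 (parentNode): header
After 7 (lastChild): img
After 8 (parentNode): header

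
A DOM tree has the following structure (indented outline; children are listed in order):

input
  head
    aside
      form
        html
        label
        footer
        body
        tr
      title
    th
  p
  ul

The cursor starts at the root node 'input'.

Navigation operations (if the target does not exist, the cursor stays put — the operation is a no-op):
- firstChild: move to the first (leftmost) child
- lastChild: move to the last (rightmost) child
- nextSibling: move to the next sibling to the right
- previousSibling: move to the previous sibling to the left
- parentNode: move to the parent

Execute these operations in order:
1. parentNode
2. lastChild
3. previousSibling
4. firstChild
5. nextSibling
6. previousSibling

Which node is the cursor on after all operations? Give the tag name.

After 1 (parentNode): input (no-op, stayed)
After 2 (lastChild): ul
After 3 (previousSibling): p
After 4 (firstChild): p (no-op, stayed)
After 5 (nextSibling): ul
After 6 (previousSibling): p

Answer: p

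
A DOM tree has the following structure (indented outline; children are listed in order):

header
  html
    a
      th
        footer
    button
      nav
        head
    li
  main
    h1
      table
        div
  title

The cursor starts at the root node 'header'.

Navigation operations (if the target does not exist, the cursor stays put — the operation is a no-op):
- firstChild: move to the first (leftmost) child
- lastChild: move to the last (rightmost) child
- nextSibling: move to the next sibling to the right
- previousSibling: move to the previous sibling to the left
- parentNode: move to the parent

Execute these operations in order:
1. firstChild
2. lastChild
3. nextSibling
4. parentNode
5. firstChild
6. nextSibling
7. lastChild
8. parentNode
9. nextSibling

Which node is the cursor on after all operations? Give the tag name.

After 1 (firstChild): html
After 2 (lastChild): li
After 3 (nextSibling): li (no-op, stayed)
After 4 (parentNode): html
After 5 (firstChild): a
After 6 (nextSibling): button
After 7 (lastChild): nav
After 8 (parentNode): button
After 9 (nextSibling): li

Answer: li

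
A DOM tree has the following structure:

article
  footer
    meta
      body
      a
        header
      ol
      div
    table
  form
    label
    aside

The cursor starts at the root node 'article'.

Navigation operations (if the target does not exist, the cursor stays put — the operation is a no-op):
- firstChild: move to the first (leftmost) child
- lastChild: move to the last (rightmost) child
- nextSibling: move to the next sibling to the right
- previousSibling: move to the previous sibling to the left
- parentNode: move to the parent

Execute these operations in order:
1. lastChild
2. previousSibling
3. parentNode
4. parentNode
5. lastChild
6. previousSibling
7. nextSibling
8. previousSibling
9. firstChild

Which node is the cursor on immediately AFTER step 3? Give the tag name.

After 1 (lastChild): form
After 2 (previousSibling): footer
After 3 (parentNode): article

Answer: article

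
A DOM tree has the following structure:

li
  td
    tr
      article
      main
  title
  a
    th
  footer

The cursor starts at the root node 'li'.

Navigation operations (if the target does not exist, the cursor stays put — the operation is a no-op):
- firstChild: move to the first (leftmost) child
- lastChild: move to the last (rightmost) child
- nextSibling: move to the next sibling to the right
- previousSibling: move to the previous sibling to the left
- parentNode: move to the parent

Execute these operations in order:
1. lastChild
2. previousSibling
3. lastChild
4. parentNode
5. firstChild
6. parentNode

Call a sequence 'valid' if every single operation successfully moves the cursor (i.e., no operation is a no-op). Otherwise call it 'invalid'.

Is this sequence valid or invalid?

Answer: valid

Derivation:
After 1 (lastChild): footer
After 2 (previousSibling): a
After 3 (lastChild): th
After 4 (parentNode): a
After 5 (firstChild): th
After 6 (parentNode): a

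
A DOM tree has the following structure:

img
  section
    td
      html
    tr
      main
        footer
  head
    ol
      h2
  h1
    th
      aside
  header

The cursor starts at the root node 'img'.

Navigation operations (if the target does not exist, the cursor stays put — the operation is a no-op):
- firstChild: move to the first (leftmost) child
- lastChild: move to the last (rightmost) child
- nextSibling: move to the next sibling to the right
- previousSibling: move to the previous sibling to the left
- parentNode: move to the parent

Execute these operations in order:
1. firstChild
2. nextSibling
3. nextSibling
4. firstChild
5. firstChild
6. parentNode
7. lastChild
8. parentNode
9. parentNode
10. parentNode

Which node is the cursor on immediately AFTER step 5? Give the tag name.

After 1 (firstChild): section
After 2 (nextSibling): head
After 3 (nextSibling): h1
After 4 (firstChild): th
After 5 (firstChild): aside

Answer: aside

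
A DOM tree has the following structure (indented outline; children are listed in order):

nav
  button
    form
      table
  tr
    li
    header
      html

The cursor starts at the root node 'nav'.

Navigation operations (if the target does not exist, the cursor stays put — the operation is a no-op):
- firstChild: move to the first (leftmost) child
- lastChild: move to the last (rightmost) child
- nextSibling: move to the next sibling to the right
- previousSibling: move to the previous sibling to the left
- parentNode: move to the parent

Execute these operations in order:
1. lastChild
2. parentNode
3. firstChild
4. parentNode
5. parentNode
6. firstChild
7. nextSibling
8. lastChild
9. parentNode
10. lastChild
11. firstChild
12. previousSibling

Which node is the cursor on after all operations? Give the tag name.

Answer: html

Derivation:
After 1 (lastChild): tr
After 2 (parentNode): nav
After 3 (firstChild): button
After 4 (parentNode): nav
After 5 (parentNode): nav (no-op, stayed)
After 6 (firstChild): button
After 7 (nextSibling): tr
After 8 (lastChild): header
After 9 (parentNode): tr
After 10 (lastChild): header
After 11 (firstChild): html
After 12 (previousSibling): html (no-op, stayed)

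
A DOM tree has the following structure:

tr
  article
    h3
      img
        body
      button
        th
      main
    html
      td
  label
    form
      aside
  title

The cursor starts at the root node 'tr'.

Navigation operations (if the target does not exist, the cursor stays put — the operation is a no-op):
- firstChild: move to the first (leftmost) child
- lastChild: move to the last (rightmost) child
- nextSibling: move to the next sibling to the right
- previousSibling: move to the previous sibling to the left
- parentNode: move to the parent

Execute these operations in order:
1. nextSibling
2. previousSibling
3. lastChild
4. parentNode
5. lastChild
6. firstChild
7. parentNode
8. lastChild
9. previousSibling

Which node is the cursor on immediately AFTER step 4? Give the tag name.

Answer: tr

Derivation:
After 1 (nextSibling): tr (no-op, stayed)
After 2 (previousSibling): tr (no-op, stayed)
After 3 (lastChild): title
After 4 (parentNode): tr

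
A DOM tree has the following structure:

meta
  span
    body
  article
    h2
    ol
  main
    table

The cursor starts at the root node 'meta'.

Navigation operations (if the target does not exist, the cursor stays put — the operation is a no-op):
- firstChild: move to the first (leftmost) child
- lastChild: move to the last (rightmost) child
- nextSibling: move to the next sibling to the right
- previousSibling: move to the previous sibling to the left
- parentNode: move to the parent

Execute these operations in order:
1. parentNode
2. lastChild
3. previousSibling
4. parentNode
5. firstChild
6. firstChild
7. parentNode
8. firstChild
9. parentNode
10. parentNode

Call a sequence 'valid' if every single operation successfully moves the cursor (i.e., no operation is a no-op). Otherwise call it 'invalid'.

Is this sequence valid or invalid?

Answer: invalid

Derivation:
After 1 (parentNode): meta (no-op, stayed)
After 2 (lastChild): main
After 3 (previousSibling): article
After 4 (parentNode): meta
After 5 (firstChild): span
After 6 (firstChild): body
After 7 (parentNode): span
After 8 (firstChild): body
After 9 (parentNode): span
After 10 (parentNode): meta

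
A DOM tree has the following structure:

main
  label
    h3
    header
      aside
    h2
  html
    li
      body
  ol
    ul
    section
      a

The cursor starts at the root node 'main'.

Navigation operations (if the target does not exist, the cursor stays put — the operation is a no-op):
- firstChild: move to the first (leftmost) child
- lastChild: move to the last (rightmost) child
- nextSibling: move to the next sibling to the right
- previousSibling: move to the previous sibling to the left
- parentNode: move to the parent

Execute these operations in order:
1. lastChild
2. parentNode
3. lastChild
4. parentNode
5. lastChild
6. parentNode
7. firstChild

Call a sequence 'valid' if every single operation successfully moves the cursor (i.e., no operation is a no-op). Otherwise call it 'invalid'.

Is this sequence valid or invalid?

Answer: valid

Derivation:
After 1 (lastChild): ol
After 2 (parentNode): main
After 3 (lastChild): ol
After 4 (parentNode): main
After 5 (lastChild): ol
After 6 (parentNode): main
After 7 (firstChild): label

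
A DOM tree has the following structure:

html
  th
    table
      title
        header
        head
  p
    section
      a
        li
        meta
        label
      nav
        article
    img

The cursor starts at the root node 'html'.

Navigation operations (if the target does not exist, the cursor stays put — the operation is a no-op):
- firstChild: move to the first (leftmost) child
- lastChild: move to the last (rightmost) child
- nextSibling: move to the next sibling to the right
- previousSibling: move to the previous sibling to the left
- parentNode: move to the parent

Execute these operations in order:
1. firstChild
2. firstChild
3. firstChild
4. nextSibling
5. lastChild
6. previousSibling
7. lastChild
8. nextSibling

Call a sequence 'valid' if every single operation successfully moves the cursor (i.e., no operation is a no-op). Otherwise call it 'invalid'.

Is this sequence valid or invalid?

Answer: invalid

Derivation:
After 1 (firstChild): th
After 2 (firstChild): table
After 3 (firstChild): title
After 4 (nextSibling): title (no-op, stayed)
After 5 (lastChild): head
After 6 (previousSibling): header
After 7 (lastChild): header (no-op, stayed)
After 8 (nextSibling): head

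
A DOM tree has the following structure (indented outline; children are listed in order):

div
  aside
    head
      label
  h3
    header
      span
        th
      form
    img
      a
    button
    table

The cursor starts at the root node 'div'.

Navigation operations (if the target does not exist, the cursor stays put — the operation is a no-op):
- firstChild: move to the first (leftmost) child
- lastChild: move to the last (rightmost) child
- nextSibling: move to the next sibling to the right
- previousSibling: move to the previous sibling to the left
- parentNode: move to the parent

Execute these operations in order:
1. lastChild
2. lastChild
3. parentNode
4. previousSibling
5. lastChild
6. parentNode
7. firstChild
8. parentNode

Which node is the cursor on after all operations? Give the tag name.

After 1 (lastChild): h3
After 2 (lastChild): table
After 3 (parentNode): h3
After 4 (previousSibling): aside
After 5 (lastChild): head
After 6 (parentNode): aside
After 7 (firstChild): head
After 8 (parentNode): aside

Answer: aside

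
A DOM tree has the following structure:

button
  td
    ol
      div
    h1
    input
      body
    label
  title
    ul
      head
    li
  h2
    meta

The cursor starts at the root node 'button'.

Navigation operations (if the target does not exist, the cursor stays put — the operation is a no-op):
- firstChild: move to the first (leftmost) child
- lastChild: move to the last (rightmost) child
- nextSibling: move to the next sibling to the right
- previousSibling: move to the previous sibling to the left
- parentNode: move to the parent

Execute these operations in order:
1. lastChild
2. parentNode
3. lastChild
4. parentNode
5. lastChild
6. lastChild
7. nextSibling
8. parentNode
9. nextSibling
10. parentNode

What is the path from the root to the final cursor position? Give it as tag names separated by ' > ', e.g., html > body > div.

Answer: button

Derivation:
After 1 (lastChild): h2
After 2 (parentNode): button
After 3 (lastChild): h2
After 4 (parentNode): button
After 5 (lastChild): h2
After 6 (lastChild): meta
After 7 (nextSibling): meta (no-op, stayed)
After 8 (parentNode): h2
After 9 (nextSibling): h2 (no-op, stayed)
After 10 (parentNode): button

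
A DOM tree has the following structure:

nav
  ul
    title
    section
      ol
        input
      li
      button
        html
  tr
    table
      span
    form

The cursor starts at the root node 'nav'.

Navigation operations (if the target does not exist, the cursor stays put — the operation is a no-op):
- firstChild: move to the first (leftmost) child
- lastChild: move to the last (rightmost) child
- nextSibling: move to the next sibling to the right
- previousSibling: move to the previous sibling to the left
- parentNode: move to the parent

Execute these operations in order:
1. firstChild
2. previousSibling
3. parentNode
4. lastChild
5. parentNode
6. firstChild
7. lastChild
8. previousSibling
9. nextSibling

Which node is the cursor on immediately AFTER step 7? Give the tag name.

Answer: section

Derivation:
After 1 (firstChild): ul
After 2 (previousSibling): ul (no-op, stayed)
After 3 (parentNode): nav
After 4 (lastChild): tr
After 5 (parentNode): nav
After 6 (firstChild): ul
After 7 (lastChild): section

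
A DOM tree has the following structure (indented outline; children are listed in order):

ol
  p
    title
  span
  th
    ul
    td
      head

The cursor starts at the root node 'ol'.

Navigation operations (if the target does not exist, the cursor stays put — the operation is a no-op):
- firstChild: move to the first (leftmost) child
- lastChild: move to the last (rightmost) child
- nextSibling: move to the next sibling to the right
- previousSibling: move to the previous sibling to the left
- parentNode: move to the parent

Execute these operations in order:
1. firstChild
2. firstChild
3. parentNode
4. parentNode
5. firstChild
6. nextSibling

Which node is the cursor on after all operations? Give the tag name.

After 1 (firstChild): p
After 2 (firstChild): title
After 3 (parentNode): p
After 4 (parentNode): ol
After 5 (firstChild): p
After 6 (nextSibling): span

Answer: span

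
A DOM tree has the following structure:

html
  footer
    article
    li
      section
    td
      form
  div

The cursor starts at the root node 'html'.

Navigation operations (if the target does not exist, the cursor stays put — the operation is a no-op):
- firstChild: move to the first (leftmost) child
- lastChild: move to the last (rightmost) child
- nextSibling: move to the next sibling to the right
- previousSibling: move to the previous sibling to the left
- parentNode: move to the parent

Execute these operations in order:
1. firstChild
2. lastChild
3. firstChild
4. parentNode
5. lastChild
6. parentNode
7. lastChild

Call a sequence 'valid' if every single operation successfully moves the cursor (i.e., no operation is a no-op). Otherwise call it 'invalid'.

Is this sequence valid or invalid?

Answer: valid

Derivation:
After 1 (firstChild): footer
After 2 (lastChild): td
After 3 (firstChild): form
After 4 (parentNode): td
After 5 (lastChild): form
After 6 (parentNode): td
After 7 (lastChild): form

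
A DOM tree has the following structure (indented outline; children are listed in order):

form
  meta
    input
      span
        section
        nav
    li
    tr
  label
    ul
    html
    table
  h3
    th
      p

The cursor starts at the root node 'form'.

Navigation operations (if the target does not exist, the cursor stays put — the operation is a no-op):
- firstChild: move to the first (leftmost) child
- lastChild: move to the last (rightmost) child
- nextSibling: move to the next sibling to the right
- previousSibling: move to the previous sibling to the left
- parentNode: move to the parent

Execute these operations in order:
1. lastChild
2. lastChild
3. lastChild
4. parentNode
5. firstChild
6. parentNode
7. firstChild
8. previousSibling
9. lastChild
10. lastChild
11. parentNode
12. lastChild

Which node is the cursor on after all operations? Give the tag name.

After 1 (lastChild): h3
After 2 (lastChild): th
After 3 (lastChild): p
After 4 (parentNode): th
After 5 (firstChild): p
After 6 (parentNode): th
After 7 (firstChild): p
After 8 (previousSibling): p (no-op, stayed)
After 9 (lastChild): p (no-op, stayed)
After 10 (lastChild): p (no-op, stayed)
After 11 (parentNode): th
After 12 (lastChild): p

Answer: p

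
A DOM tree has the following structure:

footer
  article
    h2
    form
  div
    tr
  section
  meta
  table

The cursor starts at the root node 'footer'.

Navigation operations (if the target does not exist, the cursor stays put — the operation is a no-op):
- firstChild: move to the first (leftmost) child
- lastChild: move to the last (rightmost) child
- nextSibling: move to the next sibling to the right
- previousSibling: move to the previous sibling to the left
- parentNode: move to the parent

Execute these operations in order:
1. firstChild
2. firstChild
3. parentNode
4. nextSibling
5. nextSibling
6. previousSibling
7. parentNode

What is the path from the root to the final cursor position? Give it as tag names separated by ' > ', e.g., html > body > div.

After 1 (firstChild): article
After 2 (firstChild): h2
After 3 (parentNode): article
After 4 (nextSibling): div
After 5 (nextSibling): section
After 6 (previousSibling): div
After 7 (parentNode): footer

Answer: footer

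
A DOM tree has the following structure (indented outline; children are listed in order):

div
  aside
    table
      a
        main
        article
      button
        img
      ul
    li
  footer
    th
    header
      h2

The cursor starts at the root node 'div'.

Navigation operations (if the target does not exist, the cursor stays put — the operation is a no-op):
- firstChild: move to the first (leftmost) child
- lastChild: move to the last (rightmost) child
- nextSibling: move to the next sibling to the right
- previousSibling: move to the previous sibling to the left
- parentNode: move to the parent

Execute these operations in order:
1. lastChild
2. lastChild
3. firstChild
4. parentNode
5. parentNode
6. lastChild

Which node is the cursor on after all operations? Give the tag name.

Answer: header

Derivation:
After 1 (lastChild): footer
After 2 (lastChild): header
After 3 (firstChild): h2
After 4 (parentNode): header
After 5 (parentNode): footer
After 6 (lastChild): header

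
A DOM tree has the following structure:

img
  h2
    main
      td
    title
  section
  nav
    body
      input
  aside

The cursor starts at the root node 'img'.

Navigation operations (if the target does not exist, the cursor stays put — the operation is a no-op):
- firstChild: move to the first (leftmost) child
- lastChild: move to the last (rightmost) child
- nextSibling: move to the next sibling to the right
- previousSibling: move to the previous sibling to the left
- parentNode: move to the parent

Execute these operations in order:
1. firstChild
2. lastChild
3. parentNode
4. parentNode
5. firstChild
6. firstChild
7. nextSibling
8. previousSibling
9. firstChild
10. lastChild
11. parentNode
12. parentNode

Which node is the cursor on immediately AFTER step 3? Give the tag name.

Answer: h2

Derivation:
After 1 (firstChild): h2
After 2 (lastChild): title
After 3 (parentNode): h2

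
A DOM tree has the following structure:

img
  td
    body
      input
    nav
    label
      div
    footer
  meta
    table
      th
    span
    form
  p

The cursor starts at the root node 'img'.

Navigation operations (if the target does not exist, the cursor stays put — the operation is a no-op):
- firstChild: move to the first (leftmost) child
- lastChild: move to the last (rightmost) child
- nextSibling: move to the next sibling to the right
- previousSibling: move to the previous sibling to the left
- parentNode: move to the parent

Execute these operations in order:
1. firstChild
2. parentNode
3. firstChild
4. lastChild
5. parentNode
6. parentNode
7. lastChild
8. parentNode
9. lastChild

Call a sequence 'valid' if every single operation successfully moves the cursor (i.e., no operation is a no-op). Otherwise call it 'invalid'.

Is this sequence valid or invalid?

Answer: valid

Derivation:
After 1 (firstChild): td
After 2 (parentNode): img
After 3 (firstChild): td
After 4 (lastChild): footer
After 5 (parentNode): td
After 6 (parentNode): img
After 7 (lastChild): p
After 8 (parentNode): img
After 9 (lastChild): p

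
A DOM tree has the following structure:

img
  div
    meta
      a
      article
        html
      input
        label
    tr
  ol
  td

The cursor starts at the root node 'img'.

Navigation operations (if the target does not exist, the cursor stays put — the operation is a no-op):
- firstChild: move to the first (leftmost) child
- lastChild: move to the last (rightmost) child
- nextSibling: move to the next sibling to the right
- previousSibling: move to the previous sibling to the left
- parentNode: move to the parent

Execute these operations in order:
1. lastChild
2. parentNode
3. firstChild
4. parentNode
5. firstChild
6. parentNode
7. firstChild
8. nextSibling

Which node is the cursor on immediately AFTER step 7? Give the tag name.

Answer: div

Derivation:
After 1 (lastChild): td
After 2 (parentNode): img
After 3 (firstChild): div
After 4 (parentNode): img
After 5 (firstChild): div
After 6 (parentNode): img
After 7 (firstChild): div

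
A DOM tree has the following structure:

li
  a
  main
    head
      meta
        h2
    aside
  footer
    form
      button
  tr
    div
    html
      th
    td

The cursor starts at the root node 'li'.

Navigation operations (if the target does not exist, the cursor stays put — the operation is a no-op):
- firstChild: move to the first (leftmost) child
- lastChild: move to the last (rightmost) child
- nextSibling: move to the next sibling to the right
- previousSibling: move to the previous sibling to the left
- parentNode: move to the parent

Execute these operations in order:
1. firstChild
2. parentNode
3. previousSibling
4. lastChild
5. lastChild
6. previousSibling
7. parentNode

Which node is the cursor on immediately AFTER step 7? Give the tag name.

After 1 (firstChild): a
After 2 (parentNode): li
After 3 (previousSibling): li (no-op, stayed)
After 4 (lastChild): tr
After 5 (lastChild): td
After 6 (previousSibling): html
After 7 (parentNode): tr

Answer: tr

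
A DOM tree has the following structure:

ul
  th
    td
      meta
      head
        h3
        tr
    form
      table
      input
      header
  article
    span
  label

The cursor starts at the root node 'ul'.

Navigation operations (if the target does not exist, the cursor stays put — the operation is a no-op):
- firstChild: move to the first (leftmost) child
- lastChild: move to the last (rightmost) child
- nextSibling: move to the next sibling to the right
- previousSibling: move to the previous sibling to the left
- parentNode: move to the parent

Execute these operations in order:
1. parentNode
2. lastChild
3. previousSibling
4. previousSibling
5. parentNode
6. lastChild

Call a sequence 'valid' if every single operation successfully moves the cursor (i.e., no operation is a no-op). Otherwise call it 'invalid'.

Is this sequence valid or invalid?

After 1 (parentNode): ul (no-op, stayed)
After 2 (lastChild): label
After 3 (previousSibling): article
After 4 (previousSibling): th
After 5 (parentNode): ul
After 6 (lastChild): label

Answer: invalid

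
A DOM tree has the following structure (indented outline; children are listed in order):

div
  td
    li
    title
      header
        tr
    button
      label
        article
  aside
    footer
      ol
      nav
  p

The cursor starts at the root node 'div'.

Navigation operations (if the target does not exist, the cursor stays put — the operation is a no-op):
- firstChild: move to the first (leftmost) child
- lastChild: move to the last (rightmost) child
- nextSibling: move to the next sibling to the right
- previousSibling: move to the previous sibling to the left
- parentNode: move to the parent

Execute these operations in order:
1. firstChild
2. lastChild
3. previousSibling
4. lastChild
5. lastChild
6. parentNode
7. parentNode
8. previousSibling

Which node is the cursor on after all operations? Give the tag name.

Answer: li

Derivation:
After 1 (firstChild): td
After 2 (lastChild): button
After 3 (previousSibling): title
After 4 (lastChild): header
After 5 (lastChild): tr
After 6 (parentNode): header
After 7 (parentNode): title
After 8 (previousSibling): li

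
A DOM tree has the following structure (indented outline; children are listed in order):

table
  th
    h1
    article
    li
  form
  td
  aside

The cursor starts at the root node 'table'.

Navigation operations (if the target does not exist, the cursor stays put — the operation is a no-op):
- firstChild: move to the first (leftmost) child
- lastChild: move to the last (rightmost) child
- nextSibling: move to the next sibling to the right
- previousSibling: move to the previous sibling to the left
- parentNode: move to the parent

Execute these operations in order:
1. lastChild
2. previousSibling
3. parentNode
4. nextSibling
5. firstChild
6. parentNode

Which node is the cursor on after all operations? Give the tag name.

Answer: table

Derivation:
After 1 (lastChild): aside
After 2 (previousSibling): td
After 3 (parentNode): table
After 4 (nextSibling): table (no-op, stayed)
After 5 (firstChild): th
After 6 (parentNode): table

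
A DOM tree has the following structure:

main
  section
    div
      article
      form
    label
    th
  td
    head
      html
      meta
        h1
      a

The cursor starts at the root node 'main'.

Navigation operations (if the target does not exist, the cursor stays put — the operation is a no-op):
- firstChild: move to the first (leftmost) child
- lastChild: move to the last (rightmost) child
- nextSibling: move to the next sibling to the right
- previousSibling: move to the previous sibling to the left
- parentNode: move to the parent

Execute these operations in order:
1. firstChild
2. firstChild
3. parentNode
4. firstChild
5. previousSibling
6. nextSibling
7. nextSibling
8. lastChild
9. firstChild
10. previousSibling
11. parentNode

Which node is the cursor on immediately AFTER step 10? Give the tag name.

Answer: label

Derivation:
After 1 (firstChild): section
After 2 (firstChild): div
After 3 (parentNode): section
After 4 (firstChild): div
After 5 (previousSibling): div (no-op, stayed)
After 6 (nextSibling): label
After 7 (nextSibling): th
After 8 (lastChild): th (no-op, stayed)
After 9 (firstChild): th (no-op, stayed)
After 10 (previousSibling): label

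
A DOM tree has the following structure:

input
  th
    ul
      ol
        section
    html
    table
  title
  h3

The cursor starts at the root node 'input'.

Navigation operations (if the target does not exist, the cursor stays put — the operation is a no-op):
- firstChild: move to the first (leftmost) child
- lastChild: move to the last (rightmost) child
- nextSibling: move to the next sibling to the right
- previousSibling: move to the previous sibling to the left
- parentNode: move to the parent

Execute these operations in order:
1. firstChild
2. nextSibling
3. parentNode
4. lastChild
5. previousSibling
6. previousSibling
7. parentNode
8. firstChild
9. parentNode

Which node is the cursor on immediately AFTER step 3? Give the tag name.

After 1 (firstChild): th
After 2 (nextSibling): title
After 3 (parentNode): input

Answer: input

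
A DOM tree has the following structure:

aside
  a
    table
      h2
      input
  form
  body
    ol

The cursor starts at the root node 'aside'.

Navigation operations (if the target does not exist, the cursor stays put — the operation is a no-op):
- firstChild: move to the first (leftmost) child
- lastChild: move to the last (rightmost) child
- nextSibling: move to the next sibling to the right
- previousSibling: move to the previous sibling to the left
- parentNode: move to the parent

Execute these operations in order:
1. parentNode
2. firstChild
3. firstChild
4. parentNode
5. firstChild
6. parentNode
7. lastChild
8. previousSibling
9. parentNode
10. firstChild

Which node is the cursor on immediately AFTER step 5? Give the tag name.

After 1 (parentNode): aside (no-op, stayed)
After 2 (firstChild): a
After 3 (firstChild): table
After 4 (parentNode): a
After 5 (firstChild): table

Answer: table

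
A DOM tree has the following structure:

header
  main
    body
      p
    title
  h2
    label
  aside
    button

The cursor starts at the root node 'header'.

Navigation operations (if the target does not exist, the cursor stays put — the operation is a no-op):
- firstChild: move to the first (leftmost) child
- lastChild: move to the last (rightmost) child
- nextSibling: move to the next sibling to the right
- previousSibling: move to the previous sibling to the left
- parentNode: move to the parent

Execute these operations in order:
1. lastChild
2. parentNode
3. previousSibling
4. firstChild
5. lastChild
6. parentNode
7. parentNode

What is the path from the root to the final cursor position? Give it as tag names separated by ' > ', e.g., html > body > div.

Answer: header

Derivation:
After 1 (lastChild): aside
After 2 (parentNode): header
After 3 (previousSibling): header (no-op, stayed)
After 4 (firstChild): main
After 5 (lastChild): title
After 6 (parentNode): main
After 7 (parentNode): header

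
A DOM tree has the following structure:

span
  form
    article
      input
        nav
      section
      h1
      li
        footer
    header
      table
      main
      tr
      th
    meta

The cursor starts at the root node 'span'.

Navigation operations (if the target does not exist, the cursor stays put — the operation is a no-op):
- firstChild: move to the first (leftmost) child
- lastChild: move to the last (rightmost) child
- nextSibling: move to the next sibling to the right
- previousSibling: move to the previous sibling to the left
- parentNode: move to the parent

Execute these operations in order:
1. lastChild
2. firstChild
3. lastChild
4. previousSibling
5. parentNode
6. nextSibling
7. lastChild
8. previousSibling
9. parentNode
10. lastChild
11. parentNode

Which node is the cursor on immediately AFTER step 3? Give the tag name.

Answer: li

Derivation:
After 1 (lastChild): form
After 2 (firstChild): article
After 3 (lastChild): li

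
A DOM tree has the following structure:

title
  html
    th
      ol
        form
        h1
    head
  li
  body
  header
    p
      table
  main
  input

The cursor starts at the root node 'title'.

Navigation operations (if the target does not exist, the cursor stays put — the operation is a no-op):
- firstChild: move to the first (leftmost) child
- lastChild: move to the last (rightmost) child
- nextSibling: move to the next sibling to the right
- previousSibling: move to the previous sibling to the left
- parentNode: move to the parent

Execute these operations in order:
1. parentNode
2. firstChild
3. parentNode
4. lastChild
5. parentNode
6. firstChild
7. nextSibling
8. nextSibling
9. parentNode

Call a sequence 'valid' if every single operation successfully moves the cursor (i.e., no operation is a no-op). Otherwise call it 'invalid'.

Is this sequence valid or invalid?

Answer: invalid

Derivation:
After 1 (parentNode): title (no-op, stayed)
After 2 (firstChild): html
After 3 (parentNode): title
After 4 (lastChild): input
After 5 (parentNode): title
After 6 (firstChild): html
After 7 (nextSibling): li
After 8 (nextSibling): body
After 9 (parentNode): title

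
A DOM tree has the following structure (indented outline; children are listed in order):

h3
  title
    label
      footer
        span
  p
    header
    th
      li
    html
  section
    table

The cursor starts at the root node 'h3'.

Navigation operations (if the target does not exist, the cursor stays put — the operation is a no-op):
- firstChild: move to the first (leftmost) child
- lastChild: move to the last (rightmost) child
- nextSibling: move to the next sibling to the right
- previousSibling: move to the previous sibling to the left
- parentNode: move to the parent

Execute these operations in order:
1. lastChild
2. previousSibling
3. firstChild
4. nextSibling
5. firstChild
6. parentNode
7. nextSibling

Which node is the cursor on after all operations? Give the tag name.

After 1 (lastChild): section
After 2 (previousSibling): p
After 3 (firstChild): header
After 4 (nextSibling): th
After 5 (firstChild): li
After 6 (parentNode): th
After 7 (nextSibling): html

Answer: html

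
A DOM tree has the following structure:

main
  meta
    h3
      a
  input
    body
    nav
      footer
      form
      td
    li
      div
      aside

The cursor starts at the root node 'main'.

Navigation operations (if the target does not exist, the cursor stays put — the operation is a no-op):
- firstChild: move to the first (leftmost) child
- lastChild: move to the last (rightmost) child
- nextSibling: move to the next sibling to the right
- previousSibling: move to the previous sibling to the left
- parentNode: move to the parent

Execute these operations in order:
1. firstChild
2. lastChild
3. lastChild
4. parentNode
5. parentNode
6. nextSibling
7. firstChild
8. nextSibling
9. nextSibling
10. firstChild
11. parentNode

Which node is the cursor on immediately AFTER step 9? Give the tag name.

After 1 (firstChild): meta
After 2 (lastChild): h3
After 3 (lastChild): a
After 4 (parentNode): h3
After 5 (parentNode): meta
After 6 (nextSibling): input
After 7 (firstChild): body
After 8 (nextSibling): nav
After 9 (nextSibling): li

Answer: li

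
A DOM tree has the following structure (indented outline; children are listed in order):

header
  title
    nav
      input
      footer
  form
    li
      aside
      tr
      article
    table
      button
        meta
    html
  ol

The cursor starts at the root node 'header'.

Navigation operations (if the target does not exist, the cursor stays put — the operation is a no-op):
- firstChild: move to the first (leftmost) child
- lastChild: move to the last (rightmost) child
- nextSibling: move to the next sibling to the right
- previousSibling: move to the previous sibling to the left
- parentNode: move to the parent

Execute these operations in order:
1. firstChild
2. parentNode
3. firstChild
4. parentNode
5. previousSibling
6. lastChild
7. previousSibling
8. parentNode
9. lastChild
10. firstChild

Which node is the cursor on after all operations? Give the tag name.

After 1 (firstChild): title
After 2 (parentNode): header
After 3 (firstChild): title
After 4 (parentNode): header
After 5 (previousSibling): header (no-op, stayed)
After 6 (lastChild): ol
After 7 (previousSibling): form
After 8 (parentNode): header
After 9 (lastChild): ol
After 10 (firstChild): ol (no-op, stayed)

Answer: ol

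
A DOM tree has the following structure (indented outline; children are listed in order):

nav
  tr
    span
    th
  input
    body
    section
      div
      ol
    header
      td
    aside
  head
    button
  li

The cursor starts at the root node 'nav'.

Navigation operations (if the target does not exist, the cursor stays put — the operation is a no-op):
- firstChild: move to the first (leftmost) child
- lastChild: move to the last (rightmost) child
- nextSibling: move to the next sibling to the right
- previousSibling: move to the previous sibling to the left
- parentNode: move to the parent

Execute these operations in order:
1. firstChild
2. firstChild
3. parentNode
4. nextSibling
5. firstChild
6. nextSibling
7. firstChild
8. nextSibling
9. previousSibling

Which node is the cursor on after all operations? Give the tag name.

After 1 (firstChild): tr
After 2 (firstChild): span
After 3 (parentNode): tr
After 4 (nextSibling): input
After 5 (firstChild): body
After 6 (nextSibling): section
After 7 (firstChild): div
After 8 (nextSibling): ol
After 9 (previousSibling): div

Answer: div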